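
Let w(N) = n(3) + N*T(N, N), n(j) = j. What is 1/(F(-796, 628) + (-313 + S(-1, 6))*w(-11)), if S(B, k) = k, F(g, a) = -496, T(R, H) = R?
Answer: -1/38564 ≈ -2.5931e-5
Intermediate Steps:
w(N) = 3 + N² (w(N) = 3 + N*N = 3 + N²)
1/(F(-796, 628) + (-313 + S(-1, 6))*w(-11)) = 1/(-496 + (-313 + 6)*(3 + (-11)²)) = 1/(-496 - 307*(3 + 121)) = 1/(-496 - 307*124) = 1/(-496 - 38068) = 1/(-38564) = -1/38564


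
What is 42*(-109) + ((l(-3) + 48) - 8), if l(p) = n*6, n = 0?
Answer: -4538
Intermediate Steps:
l(p) = 0 (l(p) = 0*6 = 0)
42*(-109) + ((l(-3) + 48) - 8) = 42*(-109) + ((0 + 48) - 8) = -4578 + (48 - 8) = -4578 + 40 = -4538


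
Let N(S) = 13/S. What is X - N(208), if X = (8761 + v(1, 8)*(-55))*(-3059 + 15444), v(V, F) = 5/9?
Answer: 15570223831/144 ≈ 1.0813e+8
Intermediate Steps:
v(V, F) = 5/9 (v(V, F) = 5*(⅑) = 5/9)
X = 973138990/9 (X = (8761 + (5/9)*(-55))*(-3059 + 15444) = (8761 - 275/9)*12385 = (78574/9)*12385 = 973138990/9 ≈ 1.0813e+8)
X - N(208) = 973138990/9 - 13/208 = 973138990/9 - 1*1/16 = 973138990/9 - 1/16 = 15570223831/144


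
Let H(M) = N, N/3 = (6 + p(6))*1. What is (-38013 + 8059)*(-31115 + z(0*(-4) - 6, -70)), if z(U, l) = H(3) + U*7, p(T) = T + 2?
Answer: 932018710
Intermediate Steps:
p(T) = 2 + T
N = 42 (N = 3*((6 + (2 + 6))*1) = 3*((6 + 8)*1) = 3*(14*1) = 3*14 = 42)
H(M) = 42
z(U, l) = 42 + 7*U (z(U, l) = 42 + U*7 = 42 + 7*U)
(-38013 + 8059)*(-31115 + z(0*(-4) - 6, -70)) = (-38013 + 8059)*(-31115 + (42 + 7*(0*(-4) - 6))) = -29954*(-31115 + (42 + 7*(0 - 6))) = -29954*(-31115 + (42 + 7*(-6))) = -29954*(-31115 + (42 - 42)) = -29954*(-31115 + 0) = -29954*(-31115) = 932018710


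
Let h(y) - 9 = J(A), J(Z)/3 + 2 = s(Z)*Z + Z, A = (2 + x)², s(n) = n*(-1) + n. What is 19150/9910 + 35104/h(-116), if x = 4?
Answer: 35000629/110001 ≈ 318.18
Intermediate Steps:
s(n) = 0 (s(n) = -n + n = 0)
A = 36 (A = (2 + 4)² = 6² = 36)
J(Z) = -6 + 3*Z (J(Z) = -6 + 3*(0*Z + Z) = -6 + 3*(0 + Z) = -6 + 3*Z)
h(y) = 111 (h(y) = 9 + (-6 + 3*36) = 9 + (-6 + 108) = 9 + 102 = 111)
19150/9910 + 35104/h(-116) = 19150/9910 + 35104/111 = 19150*(1/9910) + 35104*(1/111) = 1915/991 + 35104/111 = 35000629/110001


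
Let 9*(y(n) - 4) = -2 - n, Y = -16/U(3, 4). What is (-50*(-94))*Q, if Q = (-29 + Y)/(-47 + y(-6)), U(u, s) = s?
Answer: 1395900/383 ≈ 3644.6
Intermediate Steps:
Y = -4 (Y = -16/4 = -16*¼ = -4)
y(n) = 34/9 - n/9 (y(n) = 4 + (-2 - n)/9 = 4 + (-2/9 - n/9) = 34/9 - n/9)
Q = 297/383 (Q = (-29 - 4)/(-47 + (34/9 - ⅑*(-6))) = -33/(-47 + (34/9 + ⅔)) = -33/(-47 + 40/9) = -33/(-383/9) = -33*(-9/383) = 297/383 ≈ 0.77546)
(-50*(-94))*Q = -50*(-94)*(297/383) = 4700*(297/383) = 1395900/383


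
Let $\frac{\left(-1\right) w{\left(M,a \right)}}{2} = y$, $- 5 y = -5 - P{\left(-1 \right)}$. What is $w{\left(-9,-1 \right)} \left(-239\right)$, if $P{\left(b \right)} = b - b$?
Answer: $478$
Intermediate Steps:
$P{\left(b \right)} = 0$
$y = 1$ ($y = - \frac{-5 - 0}{5} = - \frac{-5 + 0}{5} = \left(- \frac{1}{5}\right) \left(-5\right) = 1$)
$w{\left(M,a \right)} = -2$ ($w{\left(M,a \right)} = \left(-2\right) 1 = -2$)
$w{\left(-9,-1 \right)} \left(-239\right) = \left(-2\right) \left(-239\right) = 478$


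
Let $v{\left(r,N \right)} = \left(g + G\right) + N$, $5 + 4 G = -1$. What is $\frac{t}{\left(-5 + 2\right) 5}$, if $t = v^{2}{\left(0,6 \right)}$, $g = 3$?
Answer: $- \frac{15}{4} \approx -3.75$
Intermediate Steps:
$G = - \frac{3}{2}$ ($G = - \frac{5}{4} + \frac{1}{4} \left(-1\right) = - \frac{5}{4} - \frac{1}{4} = - \frac{3}{2} \approx -1.5$)
$v{\left(r,N \right)} = \frac{3}{2} + N$ ($v{\left(r,N \right)} = \left(3 - \frac{3}{2}\right) + N = \frac{3}{2} + N$)
$t = \frac{225}{4}$ ($t = \left(\frac{3}{2} + 6\right)^{2} = \left(\frac{15}{2}\right)^{2} = \frac{225}{4} \approx 56.25$)
$\frac{t}{\left(-5 + 2\right) 5} = \frac{225}{4 \left(-5 + 2\right) 5} = \frac{225}{4 \left(\left(-3\right) 5\right)} = \frac{225}{4 \left(-15\right)} = \frac{225}{4} \left(- \frac{1}{15}\right) = - \frac{15}{4}$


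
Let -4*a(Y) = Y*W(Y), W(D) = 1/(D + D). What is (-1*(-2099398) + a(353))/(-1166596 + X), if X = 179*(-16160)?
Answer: -883957/1709152 ≈ -0.51719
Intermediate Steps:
W(D) = 1/(2*D)
a(Y) = -⅛ (a(Y) = -Y*1/(2*Y)/4 = -¼*½ = -⅛)
X = -2892640
(-1*(-2099398) + a(353))/(-1166596 + X) = (-1*(-2099398) - ⅛)/(-1166596 - 2892640) = (2099398 - ⅛)/(-4059236) = (16795183/8)*(-1/4059236) = -883957/1709152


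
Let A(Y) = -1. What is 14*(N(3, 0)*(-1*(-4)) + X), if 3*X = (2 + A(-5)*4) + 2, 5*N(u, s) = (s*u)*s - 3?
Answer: -168/5 ≈ -33.600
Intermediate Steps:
N(u, s) = -3/5 + u*s**2/5 (N(u, s) = ((s*u)*s - 3)/5 = (u*s**2 - 3)/5 = (-3 + u*s**2)/5 = -3/5 + u*s**2/5)
X = 0 (X = ((2 - 1*4) + 2)/3 = ((2 - 4) + 2)/3 = (-2 + 2)/3 = (1/3)*0 = 0)
14*(N(3, 0)*(-1*(-4)) + X) = 14*((-3/5 + (1/5)*3*0**2)*(-1*(-4)) + 0) = 14*((-3/5 + (1/5)*3*0)*4 + 0) = 14*((-3/5 + 0)*4 + 0) = 14*(-3/5*4 + 0) = 14*(-12/5 + 0) = 14*(-12/5) = -168/5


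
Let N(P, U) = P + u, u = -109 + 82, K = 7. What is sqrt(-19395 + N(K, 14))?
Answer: I*sqrt(19415) ≈ 139.34*I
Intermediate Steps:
u = -27
N(P, U) = -27 + P (N(P, U) = P - 27 = -27 + P)
sqrt(-19395 + N(K, 14)) = sqrt(-19395 + (-27 + 7)) = sqrt(-19395 - 20) = sqrt(-19415) = I*sqrt(19415)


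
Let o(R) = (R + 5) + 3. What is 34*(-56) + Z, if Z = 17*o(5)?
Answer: -1683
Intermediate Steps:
o(R) = 8 + R (o(R) = (5 + R) + 3 = 8 + R)
Z = 221 (Z = 17*(8 + 5) = 17*13 = 221)
34*(-56) + Z = 34*(-56) + 221 = -1904 + 221 = -1683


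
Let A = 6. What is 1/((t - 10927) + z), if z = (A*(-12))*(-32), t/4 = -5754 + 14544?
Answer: 1/26537 ≈ 3.7683e-5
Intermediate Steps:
t = 35160 (t = 4*(-5754 + 14544) = 4*8790 = 35160)
z = 2304 (z = (6*(-12))*(-32) = -72*(-32) = 2304)
1/((t - 10927) + z) = 1/((35160 - 10927) + 2304) = 1/(24233 + 2304) = 1/26537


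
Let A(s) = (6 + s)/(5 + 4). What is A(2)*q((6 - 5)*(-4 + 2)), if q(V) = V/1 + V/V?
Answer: -8/9 ≈ -0.88889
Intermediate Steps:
q(V) = 1 + V (q(V) = V*1 + 1 = V + 1 = 1 + V)
A(s) = ⅔ + s/9 (A(s) = (6 + s)/9 = (6 + s)*(⅑) = ⅔ + s/9)
A(2)*q((6 - 5)*(-4 + 2)) = (⅔ + (⅑)*2)*(1 + (6 - 5)*(-4 + 2)) = (⅔ + 2/9)*(1 + 1*(-2)) = 8*(1 - 2)/9 = (8/9)*(-1) = -8/9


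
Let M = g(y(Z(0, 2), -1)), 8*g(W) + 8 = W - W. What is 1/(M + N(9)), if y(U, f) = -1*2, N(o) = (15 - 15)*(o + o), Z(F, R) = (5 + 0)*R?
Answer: -1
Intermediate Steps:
Z(F, R) = 5*R
N(o) = 0 (N(o) = 0*(2*o) = 0)
y(U, f) = -2
g(W) = -1 (g(W) = -1 + (W - W)/8 = -1 + (⅛)*0 = -1 + 0 = -1)
M = -1
1/(M + N(9)) = 1/(-1 + 0) = 1/(-1) = -1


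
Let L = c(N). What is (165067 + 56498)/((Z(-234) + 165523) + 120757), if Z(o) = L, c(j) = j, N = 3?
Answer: 221565/286283 ≈ 0.77394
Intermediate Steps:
L = 3
Z(o) = 3
(165067 + 56498)/((Z(-234) + 165523) + 120757) = (165067 + 56498)/((3 + 165523) + 120757) = 221565/(165526 + 120757) = 221565/286283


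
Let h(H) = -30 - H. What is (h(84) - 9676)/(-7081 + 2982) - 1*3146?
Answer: -12885664/4099 ≈ -3143.6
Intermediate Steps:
(h(84) - 9676)/(-7081 + 2982) - 1*3146 = ((-30 - 1*84) - 9676)/(-7081 + 2982) - 1*3146 = ((-30 - 84) - 9676)/(-4099) - 3146 = (-114 - 9676)*(-1/4099) - 3146 = -9790*(-1/4099) - 3146 = 9790/4099 - 3146 = -12885664/4099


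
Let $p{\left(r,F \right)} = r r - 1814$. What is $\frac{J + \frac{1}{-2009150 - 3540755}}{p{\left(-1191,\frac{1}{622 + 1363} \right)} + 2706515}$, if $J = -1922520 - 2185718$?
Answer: $- \frac{7600110205797}{7627756132570} \approx -0.99638$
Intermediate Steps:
$J = -4108238$ ($J = -1922520 - 2185718 = -4108238$)
$p{\left(r,F \right)} = -1814 + r^{2}$ ($p{\left(r,F \right)} = r^{2} - 1814 = -1814 + r^{2}$)
$\frac{J + \frac{1}{-2009150 - 3540755}}{p{\left(-1191,\frac{1}{622 + 1363} \right)} + 2706515} = \frac{-4108238 + \frac{1}{-2009150 - 3540755}}{\left(-1814 + \left(-1191\right)^{2}\right) + 2706515} = \frac{-4108238 + \frac{1}{-5549905}}{\left(-1814 + 1418481\right) + 2706515} = \frac{-4108238 - \frac{1}{5549905}}{1416667 + 2706515} = - \frac{22800330617391}{5549905 \cdot 4123182} = \left(- \frac{22800330617391}{5549905}\right) \frac{1}{4123182} = - \frac{7600110205797}{7627756132570}$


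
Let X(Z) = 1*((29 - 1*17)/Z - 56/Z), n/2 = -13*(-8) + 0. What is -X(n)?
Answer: 11/52 ≈ 0.21154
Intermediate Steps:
n = 208 (n = 2*(-13*(-8) + 0) = 2*(104 + 0) = 2*104 = 208)
X(Z) = -44/Z (X(Z) = 1*((29 - 17)/Z - 56/Z) = 1*(12/Z - 56/Z) = 1*(-44/Z) = -44/Z)
-X(n) = -(-44)/208 = -1*(-11/52) = 11/52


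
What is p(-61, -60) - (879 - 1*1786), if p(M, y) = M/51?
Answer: 46196/51 ≈ 905.80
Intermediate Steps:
p(M, y) = M/51 (p(M, y) = M*(1/51) = M/51)
p(-61, -60) - (879 - 1*1786) = (1/51)*(-61) - (879 - 1*1786) = -61/51 - (879 - 1786) = -61/51 - 1*(-907) = -61/51 + 907 = 46196/51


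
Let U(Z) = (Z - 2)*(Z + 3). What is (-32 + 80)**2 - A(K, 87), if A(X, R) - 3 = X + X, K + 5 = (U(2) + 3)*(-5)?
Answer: 2341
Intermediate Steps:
U(Z) = (-2 + Z)*(3 + Z)
K = -20 (K = -5 + ((-6 + 2 + 2**2) + 3)*(-5) = -5 + ((-6 + 2 + 4) + 3)*(-5) = -5 + (0 + 3)*(-5) = -5 + 3*(-5) = -5 - 15 = -20)
A(X, R) = 3 + 2*X (A(X, R) = 3 + (X + X) = 3 + 2*X)
(-32 + 80)**2 - A(K, 87) = (-32 + 80)**2 - (3 + 2*(-20)) = 48**2 - (3 - 40) = 2304 - 1*(-37) = 2304 + 37 = 2341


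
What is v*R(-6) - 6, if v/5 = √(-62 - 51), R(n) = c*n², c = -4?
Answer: -6 - 720*I*√113 ≈ -6.0 - 7653.7*I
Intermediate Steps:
R(n) = -4*n²
v = 5*I*√113 (v = 5*√(-62 - 51) = 5*√(-113) = 5*(I*√113) = 5*I*√113 ≈ 53.151*I)
v*R(-6) - 6 = (5*I*√113)*(-4*(-6)²) - 6 = (5*I*√113)*(-4*36) - 6 = (5*I*√113)*(-144) - 6 = -720*I*√113 - 6 = -6 - 720*I*√113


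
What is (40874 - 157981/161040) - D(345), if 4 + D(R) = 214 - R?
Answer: 6603931379/161040 ≈ 41008.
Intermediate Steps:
D(R) = 210 - R (D(R) = -4 + (214 - R) = 210 - R)
(40874 - 157981/161040) - D(345) = (40874 - 157981/161040) - (210 - 1*345) = (40874 - 157981*1/161040) - (210 - 345) = (40874 - 157981/161040) - 1*(-135) = 6582190979/161040 + 135 = 6603931379/161040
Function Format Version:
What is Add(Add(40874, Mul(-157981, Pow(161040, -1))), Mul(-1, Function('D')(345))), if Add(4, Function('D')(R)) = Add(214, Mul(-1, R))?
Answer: Rational(6603931379, 161040) ≈ 41008.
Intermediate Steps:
Function('D')(R) = Add(210, Mul(-1, R)) (Function('D')(R) = Add(-4, Add(214, Mul(-1, R))) = Add(210, Mul(-1, R)))
Add(Add(40874, Mul(-157981, Pow(161040, -1))), Mul(-1, Function('D')(345))) = Add(Add(40874, Mul(-157981, Pow(161040, -1))), Mul(-1, Add(210, Mul(-1, 345)))) = Add(Add(40874, Mul(-157981, Rational(1, 161040))), Mul(-1, Add(210, -345))) = Add(Add(40874, Rational(-157981, 161040)), Mul(-1, -135)) = Add(Rational(6582190979, 161040), 135) = Rational(6603931379, 161040)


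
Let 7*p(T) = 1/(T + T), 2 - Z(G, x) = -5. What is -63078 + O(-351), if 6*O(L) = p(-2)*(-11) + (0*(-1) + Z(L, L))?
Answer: -3532299/56 ≈ -63077.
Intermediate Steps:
Z(G, x) = 7 (Z(G, x) = 2 - 1*(-5) = 2 + 5 = 7)
p(T) = 1/(14*T) (p(T) = 1/(7*(T + T)) = 1/(7*((2*T))) = (1/(2*T))/7 = 1/(14*T))
O(L) = 69/56 (O(L) = (((1/14)/(-2))*(-11) + (0*(-1) + 7))/6 = (((1/14)*(-1/2))*(-11) + (0 + 7))/6 = (-1/28*(-11) + 7)/6 = (11/28 + 7)/6 = (1/6)*(207/28) = 69/56)
-63078 + O(-351) = -63078 + 69/56 = -3532299/56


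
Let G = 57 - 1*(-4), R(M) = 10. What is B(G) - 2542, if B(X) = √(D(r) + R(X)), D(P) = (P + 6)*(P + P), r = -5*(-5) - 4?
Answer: -2542 + 2*√286 ≈ -2508.2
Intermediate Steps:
G = 61 (G = 57 + 4 = 61)
r = 21 (r = 25 - 4 = 21)
D(P) = 2*P*(6 + P) (D(P) = (6 + P)*(2*P) = 2*P*(6 + P))
B(X) = 2*√286 (B(X) = √(2*21*(6 + 21) + 10) = √(2*21*27 + 10) = √(1134 + 10) = √1144 = 2*√286)
B(G) - 2542 = 2*√286 - 2542 = -2542 + 2*√286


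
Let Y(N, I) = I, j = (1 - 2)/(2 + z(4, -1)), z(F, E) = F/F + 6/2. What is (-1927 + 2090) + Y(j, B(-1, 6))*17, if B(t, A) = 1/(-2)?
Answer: 309/2 ≈ 154.50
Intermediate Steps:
z(F, E) = 4 (z(F, E) = 1 + 6*(½) = 1 + 3 = 4)
B(t, A) = -½
j = -⅙ (j = (1 - 2)/(2 + 4) = -1/6 = -1*⅙ = -⅙ ≈ -0.16667)
(-1927 + 2090) + Y(j, B(-1, 6))*17 = (-1927 + 2090) - ½*17 = 163 - 17/2 = 309/2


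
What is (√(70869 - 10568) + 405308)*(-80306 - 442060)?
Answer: -211719118728 - 522366*√60301 ≈ -2.1185e+11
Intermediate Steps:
(√(70869 - 10568) + 405308)*(-80306 - 442060) = (√60301 + 405308)*(-522366) = (405308 + √60301)*(-522366) = -211719118728 - 522366*√60301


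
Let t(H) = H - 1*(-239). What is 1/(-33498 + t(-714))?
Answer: -1/33973 ≈ -2.9435e-5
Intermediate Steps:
t(H) = 239 + H (t(H) = H + 239 = 239 + H)
1/(-33498 + t(-714)) = 1/(-33498 + (239 - 714)) = 1/(-33498 - 475) = 1/(-33973) = -1/33973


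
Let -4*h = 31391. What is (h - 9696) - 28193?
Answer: -182947/4 ≈ -45737.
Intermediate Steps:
h = -31391/4 (h = -¼*31391 = -31391/4 ≈ -7847.8)
(h - 9696) - 28193 = (-31391/4 - 9696) - 28193 = -70175/4 - 28193 = -182947/4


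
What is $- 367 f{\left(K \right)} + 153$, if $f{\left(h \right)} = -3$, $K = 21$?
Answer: $1254$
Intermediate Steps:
$- 367 f{\left(K \right)} + 153 = \left(-367\right) \left(-3\right) + 153 = 1101 + 153 = 1254$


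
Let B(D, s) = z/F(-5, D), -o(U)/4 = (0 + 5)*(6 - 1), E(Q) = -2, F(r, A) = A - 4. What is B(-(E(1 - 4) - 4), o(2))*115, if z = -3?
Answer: -345/2 ≈ -172.50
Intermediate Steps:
F(r, A) = -4 + A
o(U) = -100 (o(U) = -4*(0 + 5)*(6 - 1) = -20*5 = -4*25 = -100)
B(D, s) = -3/(-4 + D)
B(-(E(1 - 4) - 4), o(2))*115 = -3/(-4 - (-2 - 4))*115 = -3/(-4 - 1*(-6))*115 = -3/(-4 + 6)*115 = -3/2*115 = -345/2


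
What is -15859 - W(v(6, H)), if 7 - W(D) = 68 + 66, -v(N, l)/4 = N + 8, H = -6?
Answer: -15732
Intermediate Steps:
v(N, l) = -32 - 4*N (v(N, l) = -4*(N + 8) = -4*(8 + N) = -32 - 4*N)
W(D) = -127 (W(D) = 7 - (68 + 66) = 7 - 1*134 = 7 - 134 = -127)
-15859 - W(v(6, H)) = -15859 - 1*(-127) = -15859 + 127 = -15732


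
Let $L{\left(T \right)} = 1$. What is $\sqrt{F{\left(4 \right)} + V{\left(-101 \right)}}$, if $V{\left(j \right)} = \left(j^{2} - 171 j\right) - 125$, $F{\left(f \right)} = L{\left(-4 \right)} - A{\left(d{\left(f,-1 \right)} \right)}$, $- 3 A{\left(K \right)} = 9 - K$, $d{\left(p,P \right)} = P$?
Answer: $\frac{\sqrt{246162}}{3} \approx 165.38$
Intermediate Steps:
$A{\left(K \right)} = -3 + \frac{K}{3}$ ($A{\left(K \right)} = - \frac{9 - K}{3} = -3 + \frac{K}{3}$)
$F{\left(f \right)} = \frac{13}{3}$ ($F{\left(f \right)} = 1 - \left(-3 + \frac{1}{3} \left(-1\right)\right) = 1 - \left(-3 - \frac{1}{3}\right) = 1 - - \frac{10}{3} = 1 + \frac{10}{3} = \frac{13}{3}$)
$V{\left(j \right)} = -125 + j^{2} - 171 j$
$\sqrt{F{\left(4 \right)} + V{\left(-101 \right)}} = \sqrt{\frac{13}{3} - \left(-17146 - 10201\right)} = \sqrt{\frac{13}{3} + \left(-125 + 10201 + 17271\right)} = \sqrt{\frac{13}{3} + 27347} = \sqrt{\frac{82054}{3}} = \frac{\sqrt{246162}}{3}$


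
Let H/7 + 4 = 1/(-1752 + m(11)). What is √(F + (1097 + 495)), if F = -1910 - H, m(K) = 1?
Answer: I*√889128033/1751 ≈ 17.029*I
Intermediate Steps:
H = -49035/1751 (H = -28 + 7/(-1752 + 1) = -28 + 7/(-1751) = -28 + 7*(-1/1751) = -28 - 7/1751 = -49035/1751 ≈ -28.004)
F = -3295375/1751 (F = -1910 - 1*(-49035/1751) = -1910 + 49035/1751 = -3295375/1751 ≈ -1882.0)
√(F + (1097 + 495)) = √(-3295375/1751 + (1097 + 495)) = √(-3295375/1751 + 1592) = √(-507783/1751) = I*√889128033/1751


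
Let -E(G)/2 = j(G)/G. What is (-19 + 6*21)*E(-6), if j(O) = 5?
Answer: 535/3 ≈ 178.33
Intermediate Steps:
E(G) = -10/G
(-19 + 6*21)*E(-6) = (-19 + 6*21)*(-10/(-6)) = (-19 + 126)*(-10*(-⅙)) = 107*(5/3) = 535/3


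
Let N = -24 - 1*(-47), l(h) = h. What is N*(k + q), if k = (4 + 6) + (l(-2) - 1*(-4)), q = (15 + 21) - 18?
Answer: 690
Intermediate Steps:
q = 18 (q = 36 - 18 = 18)
k = 12 (k = (4 + 6) + (-2 - 1*(-4)) = 10 + (-2 + 4) = 10 + 2 = 12)
N = 23 (N = -24 + 47 = 23)
N*(k + q) = 23*(12 + 18) = 23*30 = 690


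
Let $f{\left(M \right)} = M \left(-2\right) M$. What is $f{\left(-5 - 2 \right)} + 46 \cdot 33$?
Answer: $1420$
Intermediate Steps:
$f{\left(M \right)} = - 2 M^{2}$ ($f{\left(M \right)} = - 2 M M = - 2 M^{2}$)
$f{\left(-5 - 2 \right)} + 46 \cdot 33 = - 2 \left(-5 - 2\right)^{2} + 46 \cdot 33 = - 2 \left(-7\right)^{2} + 1518 = \left(-2\right) 49 + 1518 = -98 + 1518 = 1420$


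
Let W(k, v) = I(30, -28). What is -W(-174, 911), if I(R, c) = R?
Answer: -30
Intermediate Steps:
W(k, v) = 30
-W(-174, 911) = -1*30 = -30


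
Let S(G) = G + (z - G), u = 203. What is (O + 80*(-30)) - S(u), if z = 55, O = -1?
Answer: -2456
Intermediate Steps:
S(G) = 55 (S(G) = G + (55 - G) = 55)
(O + 80*(-30)) - S(u) = (-1 + 80*(-30)) - 1*55 = (-1 - 2400) - 55 = -2401 - 55 = -2456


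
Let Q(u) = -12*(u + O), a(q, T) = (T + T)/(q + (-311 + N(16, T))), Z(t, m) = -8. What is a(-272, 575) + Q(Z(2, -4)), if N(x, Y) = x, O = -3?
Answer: 73694/567 ≈ 129.97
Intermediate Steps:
a(q, T) = 2*T/(-295 + q) (a(q, T) = (T + T)/(q + (-311 + 16)) = (2*T)/(q - 295) = (2*T)/(-295 + q) = 2*T/(-295 + q))
Q(u) = 36 - 12*u (Q(u) = -12*(u - 3) = -12*(-3 + u) = 36 - 12*u)
a(-272, 575) + Q(Z(2, -4)) = 2*575/(-295 - 272) + (36 - 12*(-8)) = 2*575/(-567) + (36 + 96) = 2*575*(-1/567) + 132 = -1150/567 + 132 = 73694/567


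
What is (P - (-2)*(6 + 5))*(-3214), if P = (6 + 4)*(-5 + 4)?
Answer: -38568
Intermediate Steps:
P = -10 (P = 10*(-1) = -10)
(P - (-2)*(6 + 5))*(-3214) = (-10 - (-2)*(6 + 5))*(-3214) = (-10 - (-2)*11)*(-3214) = (-10 - 1*(-22))*(-3214) = (-10 + 22)*(-3214) = 12*(-3214) = -38568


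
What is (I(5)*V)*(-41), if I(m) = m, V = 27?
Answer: -5535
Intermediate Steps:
(I(5)*V)*(-41) = (5*27)*(-41) = 135*(-41) = -5535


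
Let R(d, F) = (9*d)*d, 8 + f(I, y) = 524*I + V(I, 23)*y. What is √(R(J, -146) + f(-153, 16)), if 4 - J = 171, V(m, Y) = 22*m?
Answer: √116965 ≈ 342.00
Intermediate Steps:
J = -167 (J = 4 - 1*171 = 4 - 171 = -167)
f(I, y) = -8 + 524*I + 22*I*y (f(I, y) = -8 + (524*I + (22*I)*y) = -8 + (524*I + 22*I*y) = -8 + 524*I + 22*I*y)
R(d, F) = 9*d²
√(R(J, -146) + f(-153, 16)) = √(9*(-167)² + (-8 + 524*(-153) + 22*(-153)*16)) = √(9*27889 + (-8 - 80172 - 53856)) = √(251001 - 134036) = √116965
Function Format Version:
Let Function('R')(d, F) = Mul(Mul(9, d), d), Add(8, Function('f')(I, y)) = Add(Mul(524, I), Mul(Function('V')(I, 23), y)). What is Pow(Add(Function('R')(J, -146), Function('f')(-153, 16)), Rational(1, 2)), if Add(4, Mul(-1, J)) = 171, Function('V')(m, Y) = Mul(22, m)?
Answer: Pow(116965, Rational(1, 2)) ≈ 342.00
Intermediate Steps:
J = -167 (J = Add(4, Mul(-1, 171)) = Add(4, -171) = -167)
Function('f')(I, y) = Add(-8, Mul(524, I), Mul(22, I, y)) (Function('f')(I, y) = Add(-8, Add(Mul(524, I), Mul(Mul(22, I), y))) = Add(-8, Add(Mul(524, I), Mul(22, I, y))) = Add(-8, Mul(524, I), Mul(22, I, y)))
Function('R')(d, F) = Mul(9, Pow(d, 2))
Pow(Add(Function('R')(J, -146), Function('f')(-153, 16)), Rational(1, 2)) = Pow(Add(Mul(9, Pow(-167, 2)), Add(-8, Mul(524, -153), Mul(22, -153, 16))), Rational(1, 2)) = Pow(Add(Mul(9, 27889), Add(-8, -80172, -53856)), Rational(1, 2)) = Pow(Add(251001, -134036), Rational(1, 2)) = Pow(116965, Rational(1, 2))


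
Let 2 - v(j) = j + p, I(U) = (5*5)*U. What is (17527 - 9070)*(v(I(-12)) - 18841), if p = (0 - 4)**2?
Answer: -156919635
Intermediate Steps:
I(U) = 25*U
p = 16 (p = (-4)**2 = 16)
v(j) = -14 - j (v(j) = 2 - (j + 16) = 2 - (16 + j) = 2 + (-16 - j) = -14 - j)
(17527 - 9070)*(v(I(-12)) - 18841) = (17527 - 9070)*((-14 - 25*(-12)) - 18841) = 8457*((-14 - 1*(-300)) - 18841) = 8457*((-14 + 300) - 18841) = 8457*(286 - 18841) = 8457*(-18555) = -156919635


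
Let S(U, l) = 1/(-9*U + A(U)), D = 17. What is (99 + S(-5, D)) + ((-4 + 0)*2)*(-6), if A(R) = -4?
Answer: 6028/41 ≈ 147.02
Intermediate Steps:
S(U, l) = 1/(-4 - 9*U) (S(U, l) = 1/(-9*U - 4) = 1/(-4 - 9*U))
(99 + S(-5, D)) + ((-4 + 0)*2)*(-6) = (99 - 1/(4 + 9*(-5))) + ((-4 + 0)*2)*(-6) = (99 - 1/(4 - 45)) - 4*2*(-6) = (99 - 1/(-41)) - 8*(-6) = (99 - 1*(-1/41)) + 48 = (99 + 1/41) + 48 = 4060/41 + 48 = 6028/41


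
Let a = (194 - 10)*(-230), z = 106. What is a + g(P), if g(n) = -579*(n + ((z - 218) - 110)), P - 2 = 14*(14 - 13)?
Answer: 76954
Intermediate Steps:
P = 16 (P = 2 + 14*(14 - 13) = 2 + 14*1 = 2 + 14 = 16)
a = -42320 (a = 184*(-230) = -42320)
g(n) = 128538 - 579*n (g(n) = -579*(n + ((106 - 218) - 110)) = -579*(n + (-112 - 110)) = -579*(n - 222) = -579*(-222 + n) = 128538 - 579*n)
a + g(P) = -42320 + (128538 - 579*16) = -42320 + (128538 - 9264) = -42320 + 119274 = 76954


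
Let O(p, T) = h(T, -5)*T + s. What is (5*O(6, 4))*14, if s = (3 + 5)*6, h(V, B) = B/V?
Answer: 3010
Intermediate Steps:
s = 48 (s = 8*6 = 48)
O(p, T) = 43 (O(p, T) = (-5/T)*T + 48 = -5 + 48 = 43)
(5*O(6, 4))*14 = (5*43)*14 = 215*14 = 3010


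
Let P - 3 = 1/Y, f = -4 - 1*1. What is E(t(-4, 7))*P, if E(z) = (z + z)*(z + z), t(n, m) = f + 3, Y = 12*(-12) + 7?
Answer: 6560/137 ≈ 47.883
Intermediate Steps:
f = -5 (f = -4 - 1 = -5)
Y = -137 (Y = -144 + 7 = -137)
t(n, m) = -2 (t(n, m) = -5 + 3 = -2)
E(z) = 4*z² (E(z) = (2*z)*(2*z) = 4*z²)
P = 410/137 (P = 3 + 1/(-137) = 3 - 1/137 = 410/137 ≈ 2.9927)
E(t(-4, 7))*P = (4*(-2)²)*(410/137) = (4*4)*(410/137) = 16*(410/137) = 6560/137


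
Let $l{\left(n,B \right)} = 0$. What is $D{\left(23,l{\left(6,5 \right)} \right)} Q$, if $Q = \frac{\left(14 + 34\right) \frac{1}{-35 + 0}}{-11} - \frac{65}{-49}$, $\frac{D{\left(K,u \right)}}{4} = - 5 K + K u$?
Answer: $- \frac{359812}{539} \approx -667.55$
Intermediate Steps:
$D{\left(K,u \right)} = - 20 K + 4 K u$ ($D{\left(K,u \right)} = 4 \left(- 5 K + K u\right) = - 20 K + 4 K u$)
$Q = \frac{3911}{2695}$ ($Q = \frac{48}{-35} \left(- \frac{1}{11}\right) - - \frac{65}{49} = 48 \left(- \frac{1}{35}\right) \left(- \frac{1}{11}\right) + \frac{65}{49} = \left(- \frac{48}{35}\right) \left(- \frac{1}{11}\right) + \frac{65}{49} = \frac{48}{385} + \frac{65}{49} = \frac{3911}{2695} \approx 1.4512$)
$D{\left(23,l{\left(6,5 \right)} \right)} Q = 4 \cdot 23 \left(-5 + 0\right) \frac{3911}{2695} = 4 \cdot 23 \left(-5\right) \frac{3911}{2695} = \left(-460\right) \frac{3911}{2695} = - \frac{359812}{539}$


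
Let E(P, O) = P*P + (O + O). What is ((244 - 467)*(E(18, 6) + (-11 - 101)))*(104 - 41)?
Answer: -3146976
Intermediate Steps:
E(P, O) = P**2 + 2*O
((244 - 467)*(E(18, 6) + (-11 - 101)))*(104 - 41) = ((244 - 467)*((18**2 + 2*6) + (-11 - 101)))*(104 - 41) = -223*((324 + 12) - 112)*63 = -223*(336 - 112)*63 = -223*224*63 = -49952*63 = -3146976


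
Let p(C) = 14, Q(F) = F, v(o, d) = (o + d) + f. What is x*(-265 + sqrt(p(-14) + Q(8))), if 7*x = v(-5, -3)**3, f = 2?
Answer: 57240/7 - 216*sqrt(22)/7 ≈ 8032.4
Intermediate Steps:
v(o, d) = 2 + d + o (v(o, d) = (o + d) + 2 = (d + o) + 2 = 2 + d + o)
x = -216/7 (x = (2 - 3 - 5)**3/7 = (1/7)*(-6)**3 = (1/7)*(-216) = -216/7 ≈ -30.857)
x*(-265 + sqrt(p(-14) + Q(8))) = -216*(-265 + sqrt(14 + 8))/7 = -216*(-265 + sqrt(22))/7 = 57240/7 - 216*sqrt(22)/7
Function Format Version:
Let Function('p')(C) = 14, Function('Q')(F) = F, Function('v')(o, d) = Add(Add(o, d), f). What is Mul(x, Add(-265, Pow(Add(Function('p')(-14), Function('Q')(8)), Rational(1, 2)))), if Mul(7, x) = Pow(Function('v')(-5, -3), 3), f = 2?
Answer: Add(Rational(57240, 7), Mul(Rational(-216, 7), Pow(22, Rational(1, 2)))) ≈ 8032.4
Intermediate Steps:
Function('v')(o, d) = Add(2, d, o) (Function('v')(o, d) = Add(Add(o, d), 2) = Add(Add(d, o), 2) = Add(2, d, o))
x = Rational(-216, 7) (x = Mul(Rational(1, 7), Pow(Add(2, -3, -5), 3)) = Mul(Rational(1, 7), Pow(-6, 3)) = Mul(Rational(1, 7), -216) = Rational(-216, 7) ≈ -30.857)
Mul(x, Add(-265, Pow(Add(Function('p')(-14), Function('Q')(8)), Rational(1, 2)))) = Mul(Rational(-216, 7), Add(-265, Pow(Add(14, 8), Rational(1, 2)))) = Mul(Rational(-216, 7), Add(-265, Pow(22, Rational(1, 2)))) = Add(Rational(57240, 7), Mul(Rational(-216, 7), Pow(22, Rational(1, 2))))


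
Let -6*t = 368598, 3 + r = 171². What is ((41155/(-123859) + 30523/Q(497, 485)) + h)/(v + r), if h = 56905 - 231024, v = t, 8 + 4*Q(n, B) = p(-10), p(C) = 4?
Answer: 25346794633/3987640505 ≈ 6.3563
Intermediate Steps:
r = 29238 (r = -3 + 171² = -3 + 29241 = 29238)
t = -61433 (t = -⅙*368598 = -61433)
Q(n, B) = -1 (Q(n, B) = -2 + (¼)*4 = -2 + 1 = -1)
v = -61433
h = -174119
((41155/(-123859) + 30523/Q(497, 485)) + h)/(v + r) = ((41155/(-123859) + 30523/(-1)) - 174119)/(-61433 + 29238) = ((41155*(-1/123859) + 30523*(-1)) - 174119)/(-32195) = ((-41155/123859 - 30523) - 174119)*(-1/32195) = (-3780589412/123859 - 174119)*(-1/32195) = -25346794633/123859*(-1/32195) = 25346794633/3987640505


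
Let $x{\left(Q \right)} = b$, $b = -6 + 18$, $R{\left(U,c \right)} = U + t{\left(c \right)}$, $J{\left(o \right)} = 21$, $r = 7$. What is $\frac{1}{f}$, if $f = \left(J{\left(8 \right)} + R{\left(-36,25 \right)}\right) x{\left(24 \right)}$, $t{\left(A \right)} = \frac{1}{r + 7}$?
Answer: $- \frac{7}{1254} \approx -0.0055821$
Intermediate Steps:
$t{\left(A \right)} = \frac{1}{14}$ ($t{\left(A \right)} = \frac{1}{7 + 7} = \frac{1}{14}$)
$R{\left(U,c \right)} = \frac{1}{14} + U$ ($R{\left(U,c \right)} = U + \frac{1}{14} = \frac{1}{14} + U$)
$b = 12$
$x{\left(Q \right)} = 12$
$f = - \frac{1254}{7}$ ($f = \left(21 + \left(\frac{1}{14} - 36\right)\right) 12 = \left(21 - \frac{503}{14}\right) 12 = \left(- \frac{209}{14}\right) 12 = - \frac{1254}{7} \approx -179.14$)
$\frac{1}{f} = \frac{1}{- \frac{1254}{7}} = - \frac{7}{1254}$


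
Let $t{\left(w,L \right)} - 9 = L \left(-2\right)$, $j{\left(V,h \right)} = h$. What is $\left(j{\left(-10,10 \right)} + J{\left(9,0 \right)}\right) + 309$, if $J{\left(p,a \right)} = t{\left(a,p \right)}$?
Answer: $310$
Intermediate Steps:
$t{\left(w,L \right)} = 9 - 2 L$ ($t{\left(w,L \right)} = 9 + L \left(-2\right) = 9 - 2 L$)
$J{\left(p,a \right)} = 9 - 2 p$
$\left(j{\left(-10,10 \right)} + J{\left(9,0 \right)}\right) + 309 = \left(10 + \left(9 - 18\right)\right) + 309 = \left(10 - 9\right) + 309 = 1 + 309 = 310$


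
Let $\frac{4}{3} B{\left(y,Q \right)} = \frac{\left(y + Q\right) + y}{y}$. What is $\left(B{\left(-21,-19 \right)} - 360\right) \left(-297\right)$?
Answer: $\frac{2975643}{28} \approx 1.0627 \cdot 10^{5}$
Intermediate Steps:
$B{\left(y,Q \right)} = \frac{3 \left(Q + 2 y\right)}{4 y}$ ($B{\left(y,Q \right)} = \frac{3 \frac{\left(y + Q\right) + y}{y}}{4} = \frac{3 \frac{\left(Q + y\right) + y}{y}}{4} = \frac{3 \frac{Q + 2 y}{y}}{4} = \frac{3 \left(Q + 2 y\right)}{4 y}$)
$\left(B{\left(-21,-19 \right)} - 360\right) \left(-297\right) = \left(\frac{3 \left(-19 + 2 \left(-21\right)\right)}{4 \left(-21\right)} - 360\right) \left(-297\right) = \left(\frac{3}{4} \left(- \frac{1}{21}\right) \left(-19 - 42\right) - 360\right) \left(-297\right) = \left(\frac{3}{4} \left(- \frac{1}{21}\right) \left(-61\right) - 360\right) \left(-297\right) = \left(\frac{61}{28} - 360\right) \left(-297\right) = \left(- \frac{10019}{28}\right) \left(-297\right) = \frac{2975643}{28}$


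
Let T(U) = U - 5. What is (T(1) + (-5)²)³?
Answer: 9261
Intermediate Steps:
T(U) = -5 + U
(T(1) + (-5)²)³ = ((-5 + 1) + (-5)²)³ = (-4 + 25)³ = 21³ = 9261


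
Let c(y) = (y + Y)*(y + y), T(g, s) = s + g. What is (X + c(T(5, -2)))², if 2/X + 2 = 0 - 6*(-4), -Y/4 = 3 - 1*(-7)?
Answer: 5958481/121 ≈ 49244.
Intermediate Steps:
Y = -40 (Y = -4*(3 - 1*(-7)) = -4*(3 + 7) = -4*10 = -40)
X = 1/11 (X = 2/(-2 + (0 - 6*(-4))) = 2/(-2 + (0 + 24)) = 2/(-2 + 24) = 2/22 = 2*(1/22) = 1/11 ≈ 0.090909)
T(g, s) = g + s
c(y) = 2*y*(-40 + y) (c(y) = (y - 40)*(y + y) = (-40 + y)*(2*y) = 2*y*(-40 + y))
(X + c(T(5, -2)))² = (1/11 + 2*(5 - 2)*(-40 + (5 - 2)))² = (1/11 + 2*3*(-40 + 3))² = (1/11 + 2*3*(-37))² = (1/11 - 222)² = (-2441/11)² = 5958481/121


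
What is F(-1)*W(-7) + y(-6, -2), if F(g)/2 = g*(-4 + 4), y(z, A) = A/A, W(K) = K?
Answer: 1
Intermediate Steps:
y(z, A) = 1
F(g) = 0 (F(g) = 2*(g*(-4 + 4)) = 2*(g*0) = 2*0 = 0)
F(-1)*W(-7) + y(-6, -2) = 0*(-7) + 1 = 0 + 1 = 1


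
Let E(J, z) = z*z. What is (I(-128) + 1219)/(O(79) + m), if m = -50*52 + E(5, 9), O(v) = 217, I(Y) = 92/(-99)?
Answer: -120589/227898 ≈ -0.52914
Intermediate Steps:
I(Y) = -92/99 (I(Y) = 92*(-1/99) = -92/99)
E(J, z) = z²
m = -2519 (m = -50*52 + 9² = -2600 + 81 = -2519)
(I(-128) + 1219)/(O(79) + m) = (-92/99 + 1219)/(217 - 2519) = (120589/99)/(-2302) = (120589/99)*(-1/2302) = -120589/227898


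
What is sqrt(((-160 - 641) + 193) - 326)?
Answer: I*sqrt(934) ≈ 30.561*I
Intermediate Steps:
sqrt(((-160 - 641) + 193) - 326) = sqrt((-801 + 193) - 326) = sqrt(-608 - 326) = sqrt(-934) = I*sqrt(934)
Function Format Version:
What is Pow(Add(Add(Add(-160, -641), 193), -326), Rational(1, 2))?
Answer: Mul(I, Pow(934, Rational(1, 2))) ≈ Mul(30.561, I)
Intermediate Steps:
Pow(Add(Add(Add(-160, -641), 193), -326), Rational(1, 2)) = Pow(Add(Add(-801, 193), -326), Rational(1, 2)) = Pow(Add(-608, -326), Rational(1, 2)) = Pow(-934, Rational(1, 2)) = Mul(I, Pow(934, Rational(1, 2)))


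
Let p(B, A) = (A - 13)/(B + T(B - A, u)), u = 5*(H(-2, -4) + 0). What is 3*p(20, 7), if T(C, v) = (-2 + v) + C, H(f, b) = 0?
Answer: -18/31 ≈ -0.58065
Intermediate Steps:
u = 0 (u = 5*(0 + 0) = 5*0 = 0)
T(C, v) = -2 + C + v
p(B, A) = (-13 + A)/(-2 - A + 2*B) (p(B, A) = (A - 13)/(B + (-2 + (B - A) + 0)) = (-13 + A)/(B + (-2 + B - A)) = (-13 + A)/(-2 - A + 2*B))
3*p(20, 7) = 3*((13 - 1*7)/(2 + 7 - 2*20)) = 3*((13 - 7)/(2 + 7 - 40)) = 3*(6/(-31)) = 3*(-1/31*6) = 3*(-6/31) = -18/31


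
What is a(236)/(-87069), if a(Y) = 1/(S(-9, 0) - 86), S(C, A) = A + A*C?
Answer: 1/7487934 ≈ 1.3355e-7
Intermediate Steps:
a(Y) = -1/86 (a(Y) = 1/(0*(1 - 9) - 86) = 1/(0*(-8) - 86) = 1/(0 - 86) = 1/(-86) = -1/86)
a(236)/(-87069) = -1/86/(-87069) = -1/86*(-1/87069) = 1/7487934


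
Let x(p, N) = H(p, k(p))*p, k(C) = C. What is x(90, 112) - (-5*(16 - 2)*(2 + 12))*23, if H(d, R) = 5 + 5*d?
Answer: 63490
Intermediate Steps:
x(p, N) = p*(5 + 5*p) (x(p, N) = (5 + 5*p)*p = p*(5 + 5*p))
x(90, 112) - (-5*(16 - 2)*(2 + 12))*23 = 5*90*(1 + 90) - (-5*(16 - 2)*(2 + 12))*23 = 5*90*91 - (-70*14)*23 = 40950 - (-5*196)*23 = 40950 - (-980)*23 = 40950 - 1*(-22540) = 40950 + 22540 = 63490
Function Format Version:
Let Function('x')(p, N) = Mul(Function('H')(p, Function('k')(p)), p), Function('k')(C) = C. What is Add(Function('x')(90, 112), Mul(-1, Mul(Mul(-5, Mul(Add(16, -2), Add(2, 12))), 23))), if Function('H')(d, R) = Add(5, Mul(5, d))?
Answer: 63490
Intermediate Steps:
Function('x')(p, N) = Mul(p, Add(5, Mul(5, p))) (Function('x')(p, N) = Mul(Add(5, Mul(5, p)), p) = Mul(p, Add(5, Mul(5, p))))
Add(Function('x')(90, 112), Mul(-1, Mul(Mul(-5, Mul(Add(16, -2), Add(2, 12))), 23))) = Add(Mul(5, 90, Add(1, 90)), Mul(-1, Mul(Mul(-5, Mul(Add(16, -2), Add(2, 12))), 23))) = Add(Mul(5, 90, 91), Mul(-1, Mul(Mul(-5, Mul(14, 14)), 23))) = Add(40950, Mul(-1, Mul(Mul(-5, 196), 23))) = Add(40950, Mul(-1, Mul(-980, 23))) = Add(40950, Mul(-1, -22540)) = Add(40950, 22540) = 63490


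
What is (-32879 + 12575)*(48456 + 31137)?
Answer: -1616056272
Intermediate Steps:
(-32879 + 12575)*(48456 + 31137) = -20304*79593 = -1616056272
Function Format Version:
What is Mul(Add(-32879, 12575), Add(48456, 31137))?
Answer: -1616056272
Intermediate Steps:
Mul(Add(-32879, 12575), Add(48456, 31137)) = Mul(-20304, 79593) = -1616056272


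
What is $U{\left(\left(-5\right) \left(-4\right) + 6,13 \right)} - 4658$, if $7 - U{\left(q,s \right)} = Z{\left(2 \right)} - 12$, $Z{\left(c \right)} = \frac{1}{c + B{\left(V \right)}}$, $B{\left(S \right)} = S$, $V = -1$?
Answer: $-4640$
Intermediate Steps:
$Z{\left(c \right)} = \frac{1}{-1 + c}$ ($Z{\left(c \right)} = \frac{1}{c - 1} = \frac{1}{-1 + c}$)
$U{\left(q,s \right)} = 18$ ($U{\left(q,s \right)} = 7 - \left(\frac{1}{-1 + 2} - 12\right) = 7 - \left(1^{-1} - 12\right) = 7 - \left(1 - 12\right) = 7 - -11 = 7 + 11 = 18$)
$U{\left(\left(-5\right) \left(-4\right) + 6,13 \right)} - 4658 = 18 - 4658 = -4640$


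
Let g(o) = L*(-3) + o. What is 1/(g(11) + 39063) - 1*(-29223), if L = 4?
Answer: 1141508827/39062 ≈ 29223.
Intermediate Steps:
g(o) = -12 + o (g(o) = 4*(-3) + o = -12 + o)
1/(g(11) + 39063) - 1*(-29223) = 1/((-12 + 11) + 39063) - 1*(-29223) = 1/(-1 + 39063) + 29223 = 1/39062 + 29223 = 1141508827/39062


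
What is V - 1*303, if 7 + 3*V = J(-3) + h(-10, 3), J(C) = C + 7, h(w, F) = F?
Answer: -303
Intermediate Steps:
J(C) = 7 + C
V = 0 (V = -7/3 + ((7 - 3) + 3)/3 = -7/3 + (4 + 3)/3 = -7/3 + (⅓)*7 = -7/3 + 7/3 = 0)
V - 1*303 = 0 - 1*303 = 0 - 303 = -303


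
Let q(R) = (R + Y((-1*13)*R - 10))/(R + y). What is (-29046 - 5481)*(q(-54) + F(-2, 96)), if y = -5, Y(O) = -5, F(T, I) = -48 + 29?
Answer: 621486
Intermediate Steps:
F(T, I) = -19
q(R) = 1 (q(R) = (R - 5)/(R - 5) = (-5 + R)/(-5 + R) = 1)
(-29046 - 5481)*(q(-54) + F(-2, 96)) = (-29046 - 5481)*(1 - 19) = -34527*(-18) = 621486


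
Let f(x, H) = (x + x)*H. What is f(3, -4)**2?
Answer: 576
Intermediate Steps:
f(x, H) = 2*H*x (f(x, H) = (2*x)*H = 2*H*x)
f(3, -4)**2 = (2*(-4)*3)**2 = (-24)**2 = 576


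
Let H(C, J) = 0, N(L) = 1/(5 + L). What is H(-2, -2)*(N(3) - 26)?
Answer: 0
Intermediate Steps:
H(-2, -2)*(N(3) - 26) = 0*(1/(5 + 3) - 26) = 0*(1/8 - 26) = 0*(⅛ - 26) = 0*(-207/8) = 0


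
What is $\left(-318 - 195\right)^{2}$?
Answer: $263169$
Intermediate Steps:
$\left(-318 - 195\right)^{2} = \left(-513\right)^{2} = 263169$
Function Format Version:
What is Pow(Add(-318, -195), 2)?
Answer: 263169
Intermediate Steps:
Pow(Add(-318, -195), 2) = Pow(-513, 2) = 263169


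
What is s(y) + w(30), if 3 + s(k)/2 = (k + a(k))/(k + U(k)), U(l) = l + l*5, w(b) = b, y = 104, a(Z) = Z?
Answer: 172/7 ≈ 24.571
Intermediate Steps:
U(l) = 6*l (U(l) = l + 5*l = 6*l)
s(k) = -38/7 (s(k) = -6 + 2*((k + k)/(k + 6*k)) = -6 + 2*((2*k)/((7*k))) = -6 + 2*((2*k)*(1/(7*k))) = -6 + 2*(2/7) = -6 + 4/7 = -38/7)
s(y) + w(30) = -38/7 + 30 = 172/7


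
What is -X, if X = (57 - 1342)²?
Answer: -1651225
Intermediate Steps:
X = 1651225 (X = (-1285)² = 1651225)
-X = -1*1651225 = -1651225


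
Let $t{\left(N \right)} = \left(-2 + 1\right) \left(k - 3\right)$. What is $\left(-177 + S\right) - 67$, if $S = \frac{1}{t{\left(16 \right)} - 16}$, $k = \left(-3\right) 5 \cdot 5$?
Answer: $- \frac{15127}{62} \approx -243.98$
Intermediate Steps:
$k = -75$ ($k = \left(-15\right) 5 = -75$)
$t{\left(N \right)} = 78$ ($t{\left(N \right)} = \left(-2 + 1\right) \left(-75 - 3\right) = \left(-1\right) \left(-78\right) = 78$)
$S = \frac{1}{62}$ ($S = \frac{1}{78 - 16} = \frac{1}{62} \approx 0.016129$)
$\left(-177 + S\right) - 67 = \left(-177 + \frac{1}{62}\right) - 67 = - \frac{10973}{62} - 67 = - \frac{15127}{62}$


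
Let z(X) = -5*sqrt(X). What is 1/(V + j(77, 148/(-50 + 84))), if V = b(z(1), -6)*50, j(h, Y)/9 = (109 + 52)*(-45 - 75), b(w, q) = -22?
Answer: -1/174980 ≈ -5.7149e-6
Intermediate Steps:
j(h, Y) = -173880 (j(h, Y) = 9*((109 + 52)*(-45 - 75)) = 9*(161*(-120)) = 9*(-19320) = -173880)
V = -1100 (V = -22*50 = -1100)
1/(V + j(77, 148/(-50 + 84))) = 1/(-1100 - 173880) = 1/(-174980) = -1/174980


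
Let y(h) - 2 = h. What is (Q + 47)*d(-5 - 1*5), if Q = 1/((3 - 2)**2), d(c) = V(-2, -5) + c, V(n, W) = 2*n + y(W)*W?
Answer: 48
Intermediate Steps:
y(h) = 2 + h
V(n, W) = 2*n + W*(2 + W) (V(n, W) = 2*n + (2 + W)*W = 2*n + W*(2 + W))
d(c) = 11 + c (d(c) = (2*(-2) - 5*(2 - 5)) + c = (-4 - 5*(-3)) + c = (-4 + 15) + c = 11 + c)
Q = 1 (Q = 1/(1**2) = 1/1 = 1)
(Q + 47)*d(-5 - 1*5) = (1 + 47)*(11 + (-5 - 1*5)) = 48*(11 + (-5 - 5)) = 48*(11 - 10) = 48*1 = 48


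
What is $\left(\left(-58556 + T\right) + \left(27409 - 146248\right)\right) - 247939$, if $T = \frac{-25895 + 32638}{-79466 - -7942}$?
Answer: $- \frac{30421595759}{71524} \approx -4.2533 \cdot 10^{5}$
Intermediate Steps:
$T = - \frac{6743}{71524}$ ($T = \frac{6743}{-79466 + \left(7990 - 48\right)} = \frac{6743}{-79466 + 7942} = \frac{6743}{-71524} = 6743 \left(- \frac{1}{71524}\right) = - \frac{6743}{71524} \approx -0.094276$)
$\left(\left(-58556 + T\right) + \left(27409 - 146248\right)\right) - 247939 = \left(\left(-58556 - \frac{6743}{71524}\right) + \left(27409 - 146248\right)\right) - 247939 = \left(- \frac{4188166087}{71524} - 118839\right) - 247939 = - \frac{12688006723}{71524} - 247939 = - \frac{30421595759}{71524}$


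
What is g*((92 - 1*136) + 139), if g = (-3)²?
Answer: 855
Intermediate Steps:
g = 9
g*((92 - 1*136) + 139) = 9*((92 - 1*136) + 139) = 9*((92 - 136) + 139) = 9*(-44 + 139) = 9*95 = 855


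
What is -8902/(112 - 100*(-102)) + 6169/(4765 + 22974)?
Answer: -91658925/143022284 ≈ -0.64087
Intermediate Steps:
-8902/(112 - 100*(-102)) + 6169/(4765 + 22974) = -8902/(112 + 10200) + 6169/27739 = -8902/10312 + 6169*(1/27739) = -8902*1/10312 + 6169/27739 = -4451/5156 + 6169/27739 = -91658925/143022284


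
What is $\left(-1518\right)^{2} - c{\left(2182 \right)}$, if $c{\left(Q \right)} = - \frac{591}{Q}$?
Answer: $\frac{5028035559}{2182} \approx 2.3043 \cdot 10^{6}$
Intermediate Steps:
$\left(-1518\right)^{2} - c{\left(2182 \right)} = \left(-1518\right)^{2} - - \frac{591}{2182} = 2304324 - \left(-591\right) \frac{1}{2182} = 2304324 - - \frac{591}{2182} = 2304324 + \frac{591}{2182} = \frac{5028035559}{2182}$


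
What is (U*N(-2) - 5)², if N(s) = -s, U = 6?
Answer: 49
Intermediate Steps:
(U*N(-2) - 5)² = (6*(-1*(-2)) - 5)² = (6*2 - 5)² = (12 - 5)² = 7² = 49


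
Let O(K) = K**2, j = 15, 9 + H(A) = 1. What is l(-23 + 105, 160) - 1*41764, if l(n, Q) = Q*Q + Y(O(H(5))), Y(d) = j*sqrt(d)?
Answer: -16044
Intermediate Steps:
H(A) = -8 (H(A) = -9 + 1 = -8)
Y(d) = 15*sqrt(d)
l(n, Q) = 120 + Q**2 (l(n, Q) = Q*Q + 15*sqrt((-8)**2) = Q**2 + 15*sqrt(64) = Q**2 + 15*8 = Q**2 + 120 = 120 + Q**2)
l(-23 + 105, 160) - 1*41764 = (120 + 160**2) - 1*41764 = (120 + 25600) - 41764 = 25720 - 41764 = -16044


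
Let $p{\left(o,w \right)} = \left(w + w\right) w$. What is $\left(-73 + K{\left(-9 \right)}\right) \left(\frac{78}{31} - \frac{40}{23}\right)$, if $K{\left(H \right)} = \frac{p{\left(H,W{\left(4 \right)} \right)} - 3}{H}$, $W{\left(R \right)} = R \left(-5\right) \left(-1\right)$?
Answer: $- \frac{805516}{6417} \approx -125.53$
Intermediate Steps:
$W{\left(R \right)} = 5 R$ ($W{\left(R \right)} = - 5 R \left(-1\right) = 5 R$)
$p{\left(o,w \right)} = 2 w^{2}$ ($p{\left(o,w \right)} = 2 w w = 2 w^{2}$)
$K{\left(H \right)} = \frac{797}{H}$ ($K{\left(H \right)} = \frac{2 \left(5 \cdot 4\right)^{2} - 3}{H} = \frac{2 \cdot 20^{2} - 3}{H} = \frac{2 \cdot 400 - 3}{H} = \frac{800 - 3}{H} = \frac{797}{H}$)
$\left(-73 + K{\left(-9 \right)}\right) \left(\frac{78}{31} - \frac{40}{23}\right) = \left(-73 + \frac{797}{-9}\right) \left(\frac{78}{31} - \frac{40}{23}\right) = \left(-73 + 797 \left(- \frac{1}{9}\right)\right) \left(78 \cdot \frac{1}{31} - \frac{40}{23}\right) = \left(-73 - \frac{797}{9}\right) \left(\frac{78}{31} - \frac{40}{23}\right) = \left(- \frac{1454}{9}\right) \frac{554}{713} = - \frac{805516}{6417}$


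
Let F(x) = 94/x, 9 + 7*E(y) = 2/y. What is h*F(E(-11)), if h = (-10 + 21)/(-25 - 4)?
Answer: 79618/2929 ≈ 27.183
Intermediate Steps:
E(y) = -9/7 + 2/(7*y) (E(y) = -9/7 + (2/y)/7 = -9/7 + 2/(7*y))
h = -11/29 (h = 11/(-29) = 11*(-1/29) = -11/29 ≈ -0.37931)
h*F(E(-11)) = -1034/(29*((⅐)*(2 - 9*(-11))/(-11))) = -1034/(29*((⅐)*(-1/11)*(2 + 99))) = -1034/(29*((⅐)*(-1/11)*101)) = -1034/(29*(-101/77)) = -1034*(-77)/(29*101) = -11/29*(-7238/101) = 79618/2929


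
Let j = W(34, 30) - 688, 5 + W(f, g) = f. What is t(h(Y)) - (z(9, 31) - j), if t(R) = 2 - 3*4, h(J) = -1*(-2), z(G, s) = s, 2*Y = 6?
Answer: -700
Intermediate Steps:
Y = 3 (Y = (1/2)*6 = 3)
W(f, g) = -5 + f
j = -659 (j = (-5 + 34) - 688 = 29 - 688 = -659)
h(J) = 2
t(R) = -10 (t(R) = 2 - 12 = -10)
t(h(Y)) - (z(9, 31) - j) = -10 - (31 - 1*(-659)) = -10 - (31 + 659) = -10 - 1*690 = -10 - 690 = -700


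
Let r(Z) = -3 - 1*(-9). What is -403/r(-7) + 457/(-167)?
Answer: -70043/1002 ≈ -69.903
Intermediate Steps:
r(Z) = 6 (r(Z) = -3 + 9 = 6)
-403/r(-7) + 457/(-167) = -403/6 + 457/(-167) = -403*1/6 + 457*(-1/167) = -403/6 - 457/167 = -70043/1002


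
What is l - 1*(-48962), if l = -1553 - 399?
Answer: 47010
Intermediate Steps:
l = -1952
l - 1*(-48962) = -1952 - 1*(-48962) = -1952 + 48962 = 47010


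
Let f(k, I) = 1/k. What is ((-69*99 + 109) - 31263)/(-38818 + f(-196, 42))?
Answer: 7445060/7608329 ≈ 0.97854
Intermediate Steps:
((-69*99 + 109) - 31263)/(-38818 + f(-196, 42)) = ((-69*99 + 109) - 31263)/(-38818 + 1/(-196)) = ((-6831 + 109) - 31263)/(-38818 - 1/196) = (-6722 - 31263)/(-7608329/196) = -37985*(-196/7608329) = 7445060/7608329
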